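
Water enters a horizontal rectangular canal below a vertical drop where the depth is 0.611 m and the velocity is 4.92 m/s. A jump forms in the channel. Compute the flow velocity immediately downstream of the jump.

Fr₁ = V₁/√(g·y₁) = 4.92/√(9.81×0.611) = 2.01.
Sequent-depth ratio: y₂/y₁ = ½[√(1 + 8Fr₁²) − 1] = ½[√33.31 − 1] = 2.39.
y₂ = 2.39 × 0.611 = 1.46 m.
q = V₁·y₁ = 4.92 × 0.611 = 3.01 m²/s.
V₂ = q/y₂ = 3.01/1.46 = 2.06 m/s.

V₂ = 2.06 m/s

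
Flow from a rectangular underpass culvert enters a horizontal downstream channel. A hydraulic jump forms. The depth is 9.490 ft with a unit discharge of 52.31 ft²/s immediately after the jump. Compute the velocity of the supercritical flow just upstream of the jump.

V₂ = q/y₂ = 52.31/9.490 = 5.512 ft/s; Fr₂ = V₂/√(g·y₂) = 0.3153.
Since the conjugate-depth ratio holds either way, y₁/y₂ = ½[√(1 + 8Fr₂²) − 1] = ½[√1.7954 − 1] = 0.1700.
y₁ = 0.1700 × 9.490 = 1.613 ft.
V₁ = q/y₁ = 52.31/1.613 = 32.43 ft/s.

V₁ = 32.43 ft/s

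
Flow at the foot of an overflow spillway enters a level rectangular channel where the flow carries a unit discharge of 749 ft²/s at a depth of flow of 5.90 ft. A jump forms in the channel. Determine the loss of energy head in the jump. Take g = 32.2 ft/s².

ΔE = 181 ft

V₁ = q/y₁ = 749/5.90 = 127 ft/s. Fr₁ = V₁/√(g·y₁) = 127/√(32.2×5.90) = 9.21.
Sequent-depth ratio: y₂/y₁ = ½[√(1 + 8Fr₁²) − 1] = ½[√679.6 − 1] = 12.5.
y₂ = 12.5 × 5.90 = 74.0 ft.
Head loss: ΔE = (y₂ − y₁)³/(4y₁y₂) = (74.0 − 5.90)³/(4×5.90×74.0) = 315215/1745 = 181 ft.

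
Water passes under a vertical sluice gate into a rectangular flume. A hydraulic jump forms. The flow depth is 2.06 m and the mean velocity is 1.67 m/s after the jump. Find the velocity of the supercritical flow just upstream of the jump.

Fr₂ = V₂/√(g·y₂) = 1.67/√(9.81×2.06) = 0.371.
Applying the sequent-depth relation in reverse, y₁/y₂ = ½[√(1 + 8Fr₂²) − 1] = ½[√2.104 − 1] = 0.225.
y₁ = 0.225 × 2.06 = 0.464 m.
V₁ = q/y₁ = 3.44/0.464 = 7.41 m/s.

V₁ = 7.41 m/s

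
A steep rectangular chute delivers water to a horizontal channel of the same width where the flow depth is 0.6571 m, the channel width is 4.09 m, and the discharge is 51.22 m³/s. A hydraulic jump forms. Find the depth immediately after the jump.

y₂ = 6.655 m

q = Q/b = 51.22/4.09 = 12.52 m²/s; V₁ = q/y₁ = 19.06 m/s. Fr₁ = V₁/√(g·y₁) = 7.506.
Bélanger equation: y₂/y₁ = ½[√(1 + 8Fr₁²) − 1] = ½[√451.77 − 1] = 10.13.
y₂ = 10.13 × 0.6571 = 6.655 m.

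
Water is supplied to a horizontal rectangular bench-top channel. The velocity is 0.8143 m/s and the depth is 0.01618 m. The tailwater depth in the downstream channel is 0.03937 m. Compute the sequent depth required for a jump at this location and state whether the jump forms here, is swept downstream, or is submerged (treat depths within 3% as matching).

Fr₁ = V₁/√(g·y₁) = 0.8143/√(9.81×0.01618) = 2.044.
Conjugate-depth relation: y₂/y₁ = ½[√(1 + 8Fr₁²) − 1] = ½[√34.420 − 1] = 2.433.
y₂ = 2.433 × 0.01618 = 0.03937 m.
Tailwater y_tw = 0.03937 m: y_tw ≈ y₂, so the jump forms here.

y₂ = 0.03937 m; the jump forms here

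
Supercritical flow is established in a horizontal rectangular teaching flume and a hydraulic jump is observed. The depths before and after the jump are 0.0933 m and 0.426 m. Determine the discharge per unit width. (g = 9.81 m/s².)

q = 0.318 m²/s

For a rectangular channel the momentum equation gives q² = ½·g·y₁·y₂·(y₁ + y₂) = ½×9.81×0.0933×0.426×0.519 = 0.101.
q = √0.101 = 0.318 m²/s.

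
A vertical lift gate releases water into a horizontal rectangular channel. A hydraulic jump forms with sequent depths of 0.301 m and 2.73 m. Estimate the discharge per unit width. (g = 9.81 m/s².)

q = 3.50 m²/s

For a rectangular channel the momentum equation gives q² = ½·g·y₁·y₂·(y₁ + y₂) = ½×9.81×0.301×2.73×3.03 = 12.2.
q = √12.2 = 3.50 m²/s.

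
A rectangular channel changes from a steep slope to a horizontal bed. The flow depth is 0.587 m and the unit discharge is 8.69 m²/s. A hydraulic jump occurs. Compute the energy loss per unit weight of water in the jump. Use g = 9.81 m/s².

ΔE = 6.76 m

V₁ = q/y₁ = 8.69/0.587 = 14.8 m/s. Fr₁ = V₁/√(g·y₁) = 14.8/√(9.81×0.587) = 6.17.
Conjugate-depth relation: y₂/y₁ = ½[√(1 + 8Fr₁²) − 1] = ½[√305.5 − 1] = 8.24.
y₂ = 8.24 × 0.587 = 4.84 m.
V₂ = q/y₂ = 8.69/4.84 = 1.80 m/s. E₁ = y₁ + V₁²/2g = 11.8 m; E₂ = y₂ + V₂²/2g = 5.00 m. ΔE = E₁ − E₂ = 6.76 m.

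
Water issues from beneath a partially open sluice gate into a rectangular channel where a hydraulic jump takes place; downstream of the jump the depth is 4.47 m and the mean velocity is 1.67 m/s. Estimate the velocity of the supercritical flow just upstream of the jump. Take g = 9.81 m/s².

Fr₂ = V₂/√(g·y₂) = 1.67/√(9.81×4.47) = 0.252.
The Bélanger relation is symmetric: y₁/y₂ = ½[√(1 + 8Fr₂²) − 1] = ½[√1.509 − 1] = 0.114.
y₁ = 0.114 × 4.47 = 0.510 m.
V₁ = q/y₁ = 7.46/0.510 = 14.6 m/s.

V₁ = 14.6 m/s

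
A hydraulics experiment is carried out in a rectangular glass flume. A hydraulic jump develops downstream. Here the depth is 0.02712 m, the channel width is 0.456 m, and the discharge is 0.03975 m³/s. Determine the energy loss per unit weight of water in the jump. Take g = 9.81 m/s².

q = Q/b = 0.03975/0.456 = 0.08717 m²/s; V₁ = q/y₁ = 3.214 m/s. Fr₁ = V₁/√(g·y₁) = 6.232.
By Bélanger, y₂/y₁ = ½[√(1 + 8Fr₁²) − 1] = ½[√311.67 − 1] = 8.327.
y₂ = 8.327 × 0.02712 = 0.2258 m.
V₂ = q/y₂ = 0.08717/0.2258 = 0.3860 m/s. E₁ = y₁ + V₁²/2g = 0.5537 m; E₂ = y₂ + V₂²/2g = 0.2334 m. ΔE = E₁ − E₂ = 0.3203 m.

ΔE = 0.3203 m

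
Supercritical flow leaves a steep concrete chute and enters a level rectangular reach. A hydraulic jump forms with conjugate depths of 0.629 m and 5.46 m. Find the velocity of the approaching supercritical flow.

V₁ = 16.1 m/s

For a rectangular channel the momentum equation gives q² = ½·g·y₁·y₂·(y₁ + y₂) = ½×9.81×0.629×5.46×6.09 = 103.
q = √103 = 10.1 m²/s.
V₁ = q/y₁ = 10.1/0.629 = 16.1 m/s.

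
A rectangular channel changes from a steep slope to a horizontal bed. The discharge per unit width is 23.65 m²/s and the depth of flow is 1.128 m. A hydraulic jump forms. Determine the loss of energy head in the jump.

V₁ = q/y₁ = 23.65/1.128 = 20.97 m/s. Fr₁ = V₁/√(g·y₁) = 20.97/√(9.81×1.128) = 6.303.
By Bélanger, y₂/y₁ = ½[√(1 + 8Fr₁²) − 1] = ½[√318.80 − 1] = 8.428.
y₂ = 8.428 × 1.128 = 9.506 m.
V₂ = q/y₂ = 23.65/9.506 = 2.488 m/s. E₁ = y₁ + V₁²/2g = 23.53 m; E₂ = y₂ + V₂²/2g = 9.822 m. ΔE = E₁ − E₂ = 13.71 m.

ΔE = 13.71 m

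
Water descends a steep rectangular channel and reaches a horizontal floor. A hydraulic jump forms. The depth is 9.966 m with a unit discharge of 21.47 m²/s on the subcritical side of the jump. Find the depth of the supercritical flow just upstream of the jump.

y₁ = 0.8702 m

V₂ = q/y₂ = 21.47/9.966 = 2.154 m/s; Fr₂ = V₂/√(g·y₂) = 0.2179.
Since the conjugate-depth ratio holds either way, y₁/y₂ = ½[√(1 + 8Fr₂²) − 1] = ½[√1.3798 − 1] = 0.08732.
y₁ = 0.08732 × 9.966 = 0.8702 m.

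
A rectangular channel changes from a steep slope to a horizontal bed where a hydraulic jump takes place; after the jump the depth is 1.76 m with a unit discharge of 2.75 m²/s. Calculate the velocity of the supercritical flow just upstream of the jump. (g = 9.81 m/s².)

V₂ = q/y₂ = 2.75/1.76 = 1.56 m/s; Fr₂ = V₂/√(g·y₂) = 0.376.
From the momentum equation (using Fr₂), y₁/y₂ = ½[√(1 + 8Fr₂²) − 1] = ½[√2.131 − 1] = 0.230.
y₁ = 0.230 × 1.76 = 0.405 m.
V₁ = q/y₁ = 2.75/0.405 = 6.80 m/s.

V₁ = 6.80 m/s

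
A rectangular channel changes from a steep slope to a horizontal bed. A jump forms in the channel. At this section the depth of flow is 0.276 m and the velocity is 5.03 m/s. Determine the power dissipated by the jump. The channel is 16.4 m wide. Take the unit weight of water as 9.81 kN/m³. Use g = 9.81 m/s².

P = 92.8 kW

Fr₁ = V₁/√(g·y₁) = 5.03/√(9.81×0.276) = 3.06.
From the momentum equation for a rectangular channel, y₂/y₁ = ½[√(1 + 8Fr₁²) − 1] = ½[√75.76 − 1] = 3.85.
y₂ = 3.85 × 0.276 = 1.06 m.
q = V₁·y₁ = 5.03 × 0.276 = 1.39 m²/s. V₂ = q/y₂ = 1.39/1.06 = 1.31 m/s. E₁ = y₁ + V₁²/2g = 1.57 m; E₂ = y₂ + V₂²/2g = 1.15 m. ΔE = E₁ − E₂ = 0.416 m.
Q = q·b = 1.39 × 16.4 = 22.8 m³/s. P = γ·Q·ΔE = 9.81 × 22.8 × 0.416 = 92.8 kW.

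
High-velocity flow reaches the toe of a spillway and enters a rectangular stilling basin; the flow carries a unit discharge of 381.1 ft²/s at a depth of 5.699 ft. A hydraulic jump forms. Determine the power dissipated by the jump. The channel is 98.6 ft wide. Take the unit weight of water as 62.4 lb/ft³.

V₁ = q/y₁ = 381.1/5.699 = 66.87 ft/s. Fr₁ = V₁/√(g·y₁) = 66.87/√(32.2×5.699) = 4.936.
Sequent-depth ratio: y₂/y₁ = ½[√(1 + 8Fr₁²) − 1] = ½[√195.95 − 1] = 6.499.
y₂ = 6.499 × 5.699 = 37.04 ft.
Head loss: ΔE = (y₂ − y₁)³/(4y₁y₂) = (37.04 − 5.699)³/(4×5.699×37.04) = 30779/844.3 = 36.45 ft.
Q = q·b = 381.1 × 98.6 = 37576 cfs. P = γ·Q·ΔE/550 = 62.4 × 37576 × 36.45 / 550 = 155414 hp.

P = 155414 hp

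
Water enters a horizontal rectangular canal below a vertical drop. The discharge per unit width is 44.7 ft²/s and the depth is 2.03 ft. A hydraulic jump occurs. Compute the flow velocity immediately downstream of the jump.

V₁ = q/y₁ = 44.7/2.03 = 22.0 ft/s. Fr₁ = V₁/√(g·y₁) = 22.0/√(32.2×2.03) = 2.72.
From the momentum equation for a rectangular channel, y₂/y₁ = ½[√(1 + 8Fr₁²) − 1] = ½[√60.34 − 1] = 3.38.
y₂ = 3.38 × 2.03 = 6.87 ft.
V₂ = q/y₂ = 44.7/6.87 = 6.51 ft/s.

V₂ = 6.51 ft/s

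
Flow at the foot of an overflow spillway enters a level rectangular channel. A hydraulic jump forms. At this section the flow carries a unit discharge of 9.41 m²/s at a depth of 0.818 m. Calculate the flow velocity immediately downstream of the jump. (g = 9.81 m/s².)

V₂ = 2.19 m/s

V₁ = q/y₁ = 9.41/0.818 = 11.5 m/s. Fr₁ = V₁/√(g·y₁) = 11.5/√(9.81×0.818) = 4.06.
Conjugate-depth relation: y₂/y₁ = ½[√(1 + 8Fr₁²) − 1] = ½[√132.9 − 1] = 5.26.
y₂ = 5.26 × 0.818 = 4.31 m.
V₂ = q/y₂ = 9.41/4.31 = 2.19 m/s.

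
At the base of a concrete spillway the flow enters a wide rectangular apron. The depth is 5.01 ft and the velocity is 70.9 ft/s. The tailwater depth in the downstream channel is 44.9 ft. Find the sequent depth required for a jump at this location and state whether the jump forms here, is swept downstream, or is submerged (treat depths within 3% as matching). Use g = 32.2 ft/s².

y₂ = 37.1 ft; the jump is submerged

Fr₁ = V₁/√(g·y₁) = 70.9/√(32.2×5.01) = 5.58.
Conjugate-depth relation: y₂/y₁ = ½[√(1 + 8Fr₁²) − 1] = ½[√250.3 − 1] = 7.41.
y₂ = 7.41 × 5.01 = 37.1 ft.
Tailwater y_tw = 44.9 ft: y_tw > y₂, so the jump is submerged.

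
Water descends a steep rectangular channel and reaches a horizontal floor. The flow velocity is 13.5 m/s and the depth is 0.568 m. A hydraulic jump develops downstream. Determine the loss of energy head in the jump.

Fr₁ = V₁/√(g·y₁) = 13.5/√(9.81×0.568) = 5.72.
Bélanger equation: y₂/y₁ = ½[√(1 + 8Fr₁²) − 1] = ½[√262.7 − 1] = 7.60.
y₂ = 7.60 × 0.568 = 4.32 m.
Head loss: ΔE = (y₂ − y₁)³/(4y₁y₂) = (4.32 − 0.568)³/(4×0.568×4.32) = 52.8/9.81 = 5.38 m.

ΔE = 5.38 m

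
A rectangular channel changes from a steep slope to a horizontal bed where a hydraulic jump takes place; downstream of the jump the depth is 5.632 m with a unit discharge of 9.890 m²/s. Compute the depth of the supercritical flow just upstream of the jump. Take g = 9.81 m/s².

y₁ = 0.5708 m

V₂ = q/y₂ = 9.890/5.632 = 1.756 m/s; Fr₂ = V₂/√(g·y₂) = 0.2362.
Since the conjugate-depth ratio holds either way, y₁/y₂ = ½[√(1 + 8Fr₂²) − 1] = ½[√1.4465 − 1] = 0.1014.
y₁ = 0.1014 × 5.632 = 0.5708 m.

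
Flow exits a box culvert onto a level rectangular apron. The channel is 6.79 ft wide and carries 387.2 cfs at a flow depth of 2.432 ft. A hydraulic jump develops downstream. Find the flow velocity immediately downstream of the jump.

q = Q/b = 387.2/6.79 = 57.03 ft²/s; V₁ = q/y₁ = 23.45 ft/s. Fr₁ = V₁/√(g·y₁) = 2.650.
Conjugate-depth relation: y₂/y₁ = ½[√(1 + 8Fr₁²) − 1] = ½[√57.166 − 1] = 3.280.
y₂ = 3.280 × 2.432 = 7.978 ft.
V₂ = q/y₂ = 57.03/7.978 = 7.148 ft/s.

V₂ = 7.148 ft/s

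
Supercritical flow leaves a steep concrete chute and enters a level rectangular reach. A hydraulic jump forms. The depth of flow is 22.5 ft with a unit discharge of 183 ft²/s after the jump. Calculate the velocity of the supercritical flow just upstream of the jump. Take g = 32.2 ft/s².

V₂ = q/y₂ = 183/22.5 = 8.13 ft/s; Fr₂ = V₂/√(g·y₂) = 0.302.
The Bélanger relation is symmetric: y₁/y₂ = ½[√(1 + 8Fr₂²) − 1] = ½[√1.730 − 1] = 0.158.
y₁ = 0.158 × 22.5 = 3.55 ft.
V₁ = q/y₁ = 183/3.55 = 51.6 ft/s.

V₁ = 51.6 ft/s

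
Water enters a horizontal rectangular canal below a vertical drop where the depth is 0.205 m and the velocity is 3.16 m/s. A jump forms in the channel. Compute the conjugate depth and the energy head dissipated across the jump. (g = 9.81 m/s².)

y₂ = 0.552 m; ΔE = 0.0921 m

Fr₁ = V₁/√(g·y₁) = 3.16/√(9.81×0.205) = 2.23.
By Bélanger, y₂/y₁ = ½[√(1 + 8Fr₁²) − 1] = ½[√40.72 − 1] = 2.69.
y₂ = 2.69 × 0.205 = 0.552 m.
q = V₁·y₁ = 3.16 × 0.205 = 0.648 m²/s. V₂ = q/y₂ = 0.648/0.552 = 1.17 m/s. E₁ = y₁ + V₁²/2g = 0.714 m; E₂ = y₂ + V₂²/2g = 0.622 m. ΔE = E₁ − E₂ = 0.0921 m.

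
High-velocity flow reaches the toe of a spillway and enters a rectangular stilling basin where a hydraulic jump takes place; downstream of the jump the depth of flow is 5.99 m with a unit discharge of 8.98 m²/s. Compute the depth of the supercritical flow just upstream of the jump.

V₂ = q/y₂ = 8.98/5.99 = 1.50 m/s; Fr₂ = V₂/√(g·y₂) = 0.196.
The Bélanger relation is symmetric: y₁/y₂ = ½[√(1 + 8Fr₂²) − 1] = ½[√1.306 − 1] = 0.0714.
y₁ = 0.0714 × 5.99 = 0.428 m.

y₁ = 0.428 m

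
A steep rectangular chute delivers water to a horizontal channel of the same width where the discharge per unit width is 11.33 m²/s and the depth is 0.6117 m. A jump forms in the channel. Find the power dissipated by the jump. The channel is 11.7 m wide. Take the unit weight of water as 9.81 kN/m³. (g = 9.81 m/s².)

V₁ = q/y₁ = 11.33/0.6117 = 18.52 m/s. Fr₁ = V₁/√(g·y₁) = 18.52/√(9.81×0.6117) = 7.561.
By Bélanger, y₂/y₁ = ½[√(1 + 8Fr₁²) − 1] = ½[√458.37 − 1] = 10.20.
y₂ = 10.20 × 0.6117 = 6.242 m.
Head loss: ΔE = (y₂ − y₁)³/(4y₁y₂) = (6.242 − 0.6117)³/(4×0.6117×6.242) = 178.5/15.27 = 11.69 m.
Q = q·b = 11.33 × 11.7 = 132.6 m³/s. P = γ·Q·ΔE = 9.81 × 132.6 × 11.69 = 15198 kW.

P = 15198 kW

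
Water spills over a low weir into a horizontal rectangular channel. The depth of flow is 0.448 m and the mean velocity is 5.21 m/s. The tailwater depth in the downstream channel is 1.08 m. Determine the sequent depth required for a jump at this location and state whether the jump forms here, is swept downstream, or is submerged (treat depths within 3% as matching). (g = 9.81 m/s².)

Fr₁ = V₁/√(g·y₁) = 5.21/√(9.81×0.448) = 2.49.
Bélanger equation: y₂/y₁ = ½[√(1 + 8Fr₁²) − 1] = ½[√50.41 − 1] = 3.05.
y₂ = 3.05 × 0.448 = 1.37 m.
Tailwater y_tw = 1.08 m: y_tw < y₂, so the jump is swept downstream.

y₂ = 1.37 m; the jump is swept downstream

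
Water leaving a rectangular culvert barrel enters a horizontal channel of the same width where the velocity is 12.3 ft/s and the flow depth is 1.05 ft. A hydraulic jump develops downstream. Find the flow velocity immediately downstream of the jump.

V₂ = 4.86 ft/s

Fr₁ = V₁/√(g·y₁) = 12.3/√(32.2×1.05) = 2.12.
Conjugate-depth relation: y₂/y₁ = ½[√(1 + 8Fr₁²) − 1] = ½[√36.80 − 1] = 2.53.
y₂ = 2.53 × 1.05 = 2.66 ft.
q = V₁·y₁ = 12.3 × 1.05 = 12.9 ft²/s.
V₂ = q/y₂ = 12.9/2.66 = 4.86 ft/s.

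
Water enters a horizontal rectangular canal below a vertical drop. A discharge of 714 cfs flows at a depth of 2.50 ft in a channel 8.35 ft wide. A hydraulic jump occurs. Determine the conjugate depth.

q = Q/b = 714/8.35 = 85.5 ft²/s; V₁ = q/y₁ = 34.2 ft/s. Fr₁ = V₁/√(g·y₁) = 3.81.
Sequent-depth ratio: y₂/y₁ = ½[√(1 + 8Fr₁²) − 1] = ½[√117.3 − 1] = 4.91.
y₂ = 4.91 × 2.50 = 12.3 ft.

y₂ = 12.3 ft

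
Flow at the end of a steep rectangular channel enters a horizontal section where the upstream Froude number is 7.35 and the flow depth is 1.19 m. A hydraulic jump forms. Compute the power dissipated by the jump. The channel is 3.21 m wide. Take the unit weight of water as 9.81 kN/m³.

Fr₁ = 7.35 (given).
Bélanger equation: y₂/y₁ = ½[√(1 + 8Fr₁²) − 1] = ½[√433.2 − 1] = 9.91.
y₂ = 9.91 × 1.19 = 11.8 m.
V₁ = Fr₁·√(g·y₁) = 7.35×√(9.81×1.19) = 25.1 m/s; q = V₁·y₁ = 29.9 m²/s. V₂ = q/y₂ = 29.9/11.8 = 2.53 m/s. E₁ = y₁ + V₁²/2g = 33.3 m; E₂ = y₂ + V₂²/2g = 12.1 m. ΔE = E₁ − E₂ = 21.2 m.
Q = q·b = 29.9 × 3.21 = 95.9 m³/s. P = γ·Q·ΔE = 9.81 × 95.9 × 21.2 = 19967 kW.

P = 19967 kW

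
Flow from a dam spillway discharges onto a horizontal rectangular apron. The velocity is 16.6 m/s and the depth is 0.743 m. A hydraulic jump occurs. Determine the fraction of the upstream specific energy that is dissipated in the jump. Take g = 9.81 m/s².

Fr₁ = V₁/√(g·y₁) = 16.6/√(9.81×0.743) = 6.15.
From the momentum equation for a rectangular channel, y₂/y₁ = ½[√(1 + 8Fr₁²) − 1] = ½[√303.4 − 1] = 8.21.
y₂ = 8.21 × 0.743 = 6.10 m.
E₁ = y₁ + V₁²/2g = 14.8 m. ΔE = (y₂ − y₁)³/(4y₁y₂) = 8.48 m. ΔE/E₁ = 8.48/14.8 = 0.573.

ΔE/E₁ = 0.573 (57.3%)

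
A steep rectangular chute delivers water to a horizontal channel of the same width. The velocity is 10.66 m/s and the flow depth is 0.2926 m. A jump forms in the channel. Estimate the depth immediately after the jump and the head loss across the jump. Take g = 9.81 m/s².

y₂ = 2.461 m; ΔE = 3.541 m

Fr₁ = V₁/√(g·y₁) = 10.66/√(9.81×0.2926) = 6.292.
Conjugate-depth relation: y₂/y₁ = ½[√(1 + 8Fr₁²) − 1] = ½[√317.71 − 1] = 8.412.
y₂ = 8.412 × 0.2926 = 2.461 m.
Head loss: ΔE = (y₂ − y₁)³/(4y₁y₂) = (2.461 − 0.2926)³/(4×0.2926×2.461) = 10.20/2.881 = 3.541 m.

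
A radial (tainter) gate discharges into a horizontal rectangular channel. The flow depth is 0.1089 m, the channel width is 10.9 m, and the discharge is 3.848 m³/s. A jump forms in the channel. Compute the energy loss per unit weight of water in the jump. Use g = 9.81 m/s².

q = Q/b = 3.848/10.9 = 0.3530 m²/s; V₁ = q/y₁ = 3.242 m/s. Fr₁ = V₁/√(g·y₁) = 3.136.
Conjugate-depth relation: y₂/y₁ = ½[√(1 + 8Fr₁²) − 1] = ½[√79.696 − 1] = 3.964.
y₂ = 3.964 × 0.1089 = 0.4316 m.
V₂ = q/y₂ = 0.3530/0.4316 = 0.8179 m/s. E₁ = y₁ + V₁²/2g = 0.6445 m; E₂ = y₂ + V₂²/2g = 0.4657 m. ΔE = E₁ − E₂ = 0.1788 m.

ΔE = 0.1788 m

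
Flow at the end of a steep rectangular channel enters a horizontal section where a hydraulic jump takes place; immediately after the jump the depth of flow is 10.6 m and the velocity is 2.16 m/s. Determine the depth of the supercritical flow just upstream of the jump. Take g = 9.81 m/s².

y₁ = 0.878 m

Fr₂ = V₂/√(g·y₂) = 2.16/√(9.81×10.6) = 0.212.
From the momentum equation (using Fr₂), y₁/y₂ = ½[√(1 + 8Fr₂²) − 1] = ½[√1.359 − 1] = 0.0829.
y₁ = 0.0829 × 10.6 = 0.878 m.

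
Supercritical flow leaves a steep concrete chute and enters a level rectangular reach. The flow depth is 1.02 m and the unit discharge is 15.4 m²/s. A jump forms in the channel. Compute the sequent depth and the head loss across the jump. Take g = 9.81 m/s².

y₂ = 6.39 m; ΔE = 5.95 m

V₁ = q/y₁ = 15.4/1.02 = 15.1 m/s. Fr₁ = V₁/√(g·y₁) = 15.1/√(9.81×1.02) = 4.77.
Bélanger equation: y₂/y₁ = ½[√(1 + 8Fr₁²) − 1] = ½[√183.2 − 1] = 6.27.
y₂ = 6.27 × 1.02 = 6.39 m.
V₂ = q/y₂ = 15.4/6.39 = 2.41 m/s. E₁ = y₁ + V₁²/2g = 12.6 m; E₂ = y₂ + V₂²/2g = 6.69 m. ΔE = E₁ − E₂ = 5.95 m.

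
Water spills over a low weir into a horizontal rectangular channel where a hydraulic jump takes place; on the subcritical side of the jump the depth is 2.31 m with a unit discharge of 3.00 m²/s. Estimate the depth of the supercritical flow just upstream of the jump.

V₂ = q/y₂ = 3.00/2.31 = 1.30 m/s; Fr₂ = V₂/√(g·y₂) = 0.273.
Applying the sequent-depth relation in reverse, y₁/y₂ = ½[√(1 + 8Fr₂²) − 1] = ½[√1.595 − 1] = 0.132.
y₁ = 0.132 × 2.31 = 0.304 m.

y₁ = 0.304 m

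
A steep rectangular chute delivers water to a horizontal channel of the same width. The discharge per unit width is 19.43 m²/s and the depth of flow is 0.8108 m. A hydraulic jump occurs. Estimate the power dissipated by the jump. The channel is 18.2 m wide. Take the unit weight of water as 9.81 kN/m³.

V₁ = q/y₁ = 19.43/0.8108 = 23.96 m/s. Fr₁ = V₁/√(g·y₁) = 23.96/√(9.81×0.8108) = 8.497.
From the momentum equation for a rectangular channel, y₂/y₁ = ½[√(1 + 8Fr₁²) − 1] = ½[√578.60 − 1] = 11.53.
y₂ = 11.53 × 0.8108 = 9.346 m.
Head loss: ΔE = (y₂ − y₁)³/(4y₁y₂) = (9.346 − 0.8108)³/(4×0.8108×9.346) = 621.8/30.31 = 20.51 m.
Q = q·b = 19.43 × 18.2 = 353.6 m³/s. P = γ·Q·ΔE = 9.81 × 353.6 × 20.51 = 71165 kW.

P = 71165 kW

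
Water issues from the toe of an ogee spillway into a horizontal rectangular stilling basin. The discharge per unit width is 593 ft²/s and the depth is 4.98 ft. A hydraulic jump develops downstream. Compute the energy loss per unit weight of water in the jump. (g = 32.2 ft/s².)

V₁ = q/y₁ = 593/4.98 = 119 ft/s. Fr₁ = V₁/√(g·y₁) = 119/√(32.2×4.98) = 9.40.
Sequent-depth ratio: y₂/y₁ = ½[√(1 + 8Fr₁²) − 1] = ½[√708.4 − 1] = 12.8.
y₂ = 12.8 × 4.98 = 63.8 ft.
Head loss: ΔE = (y₂ − y₁)³/(4y₁y₂) = (63.8 − 4.98)³/(4×4.98×63.8) = 203324/1271 = 160 ft.

ΔE = 160 ft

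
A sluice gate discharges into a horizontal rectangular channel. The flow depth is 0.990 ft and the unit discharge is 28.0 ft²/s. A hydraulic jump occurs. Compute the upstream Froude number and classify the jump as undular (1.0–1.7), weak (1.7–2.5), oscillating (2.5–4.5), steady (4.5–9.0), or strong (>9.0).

V₁ = q/y₁ = 28.0/0.990 = 28.3 ft/s. Fr₁ = V₁/√(g·y₁) = 28.3/√(32.2×0.990) = 5.01.
Fr₁ = 5.01 lies in the steady range.

Fr₁ = 5.01; steady jump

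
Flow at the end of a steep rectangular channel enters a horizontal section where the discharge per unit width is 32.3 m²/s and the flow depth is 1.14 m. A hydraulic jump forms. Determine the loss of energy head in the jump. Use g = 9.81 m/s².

V₁ = q/y₁ = 32.3/1.14 = 28.3 m/s. Fr₁ = V₁/√(g·y₁) = 28.3/√(9.81×1.14) = 8.47.
Bélanger equation: y₂/y₁ = ½[√(1 + 8Fr₁²) − 1] = ½[√575.3 − 1] = 11.5.
y₂ = 11.5 × 1.14 = 13.1 m.
Head loss: ΔE = (y₂ − y₁)³/(4y₁y₂) = (13.1 − 1.14)³/(4×1.14×13.1) = 1711/59.7 = 28.6 m.

ΔE = 28.6 m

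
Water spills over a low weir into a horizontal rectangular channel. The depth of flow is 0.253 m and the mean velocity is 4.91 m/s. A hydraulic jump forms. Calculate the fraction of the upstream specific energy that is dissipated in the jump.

ΔE/E₁ = 0.274 (27.4%)

Fr₁ = V₁/√(g·y₁) = 4.91/√(9.81×0.253) = 3.12.
Conjugate-depth relation: y₂/y₁ = ½[√(1 + 8Fr₁²) − 1] = ½[√78.71 − 1] = 3.94.
y₂ = 3.94 × 0.253 = 0.996 m.
E₁ = y₁ + V₁²/2g = 1.48 m. ΔE = (y₂ − y₁)³/(4y₁y₂) = 0.407 m. ΔE/E₁ = 0.407/1.48 = 0.274.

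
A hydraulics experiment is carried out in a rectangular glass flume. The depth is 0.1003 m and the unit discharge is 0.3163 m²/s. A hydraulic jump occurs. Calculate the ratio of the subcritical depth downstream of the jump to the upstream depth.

V₁ = q/y₁ = 0.3163/0.1003 = 3.154 m/s. Fr₁ = V₁/√(g·y₁) = 3.154/√(9.81×0.1003) = 3.179.
Bélanger equation: y₂/y₁ = ½[√(1 + 8Fr₁²) − 1] = ½[√81.857 − 1] = 4.024.

y₂/y₁ = 4.024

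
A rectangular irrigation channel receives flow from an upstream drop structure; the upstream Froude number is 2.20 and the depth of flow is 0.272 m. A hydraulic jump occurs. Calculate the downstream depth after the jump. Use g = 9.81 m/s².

y₂ = 0.721 m

Fr₁ = 2.20 (given).
Sequent-depth ratio: y₂/y₁ = ½[√(1 + 8Fr₁²) − 1] = ½[√39.72 − 1] = 2.65.
y₂ = 2.65 × 0.272 = 0.721 m.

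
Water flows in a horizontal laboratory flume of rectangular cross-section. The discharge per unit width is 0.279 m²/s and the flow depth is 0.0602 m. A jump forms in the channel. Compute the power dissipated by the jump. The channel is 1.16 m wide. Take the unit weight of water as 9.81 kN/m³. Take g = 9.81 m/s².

V₁ = q/y₁ = 0.279/0.0602 = 4.63 m/s. Fr₁ = V₁/√(g·y₁) = 4.63/√(9.81×0.0602) = 6.03.
Sequent-depth ratio: y₂/y₁ = ½[√(1 + 8Fr₁²) − 1] = ½[√292.0 − 1] = 8.04.
y₂ = 8.04 × 0.0602 = 0.484 m.
V₂ = q/y₂ = 0.279/0.484 = 0.576 m/s. E₁ = y₁ + V₁²/2g = 1.15 m; E₂ = y₂ + V₂²/2g = 0.501 m. ΔE = E₁ − E₂ = 0.654 m.
Q = q·b = 0.279 × 1.16 = 0.324 m³/s. P = γ·Q·ΔE = 9.81 × 0.324 × 0.654 = 2.08 kW.

P = 2.08 kW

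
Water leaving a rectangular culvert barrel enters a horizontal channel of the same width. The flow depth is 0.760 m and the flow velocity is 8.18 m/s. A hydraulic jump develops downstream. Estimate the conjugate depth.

Fr₁ = V₁/√(g·y₁) = 8.18/√(9.81×0.760) = 3.00.
Bélanger equation: y₂/y₁ = ½[√(1 + 8Fr₁²) − 1] = ½[√72.80 − 1] = 3.77.
y₂ = 3.77 × 0.760 = 2.86 m.

y₂ = 2.86 m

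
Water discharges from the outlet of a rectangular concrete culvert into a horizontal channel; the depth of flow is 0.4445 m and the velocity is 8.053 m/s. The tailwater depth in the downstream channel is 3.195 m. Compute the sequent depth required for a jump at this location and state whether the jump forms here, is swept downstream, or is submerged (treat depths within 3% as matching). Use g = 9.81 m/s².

y₂ = 2.212 m; the jump is submerged

Fr₁ = V₁/√(g·y₁) = 8.053/√(9.81×0.4445) = 3.856.
Conjugate-depth relation: y₂/y₁ = ½[√(1 + 8Fr₁²) − 1] = ½[√119.98 − 1] = 4.977.
y₂ = 4.977 × 0.4445 = 2.212 m.
Tailwater y_tw = 3.195 m: y_tw > y₂, so the jump is submerged.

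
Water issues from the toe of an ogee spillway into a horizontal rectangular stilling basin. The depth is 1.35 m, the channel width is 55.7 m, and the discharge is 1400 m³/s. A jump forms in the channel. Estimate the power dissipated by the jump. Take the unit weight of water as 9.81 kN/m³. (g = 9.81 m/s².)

P = 130670 kW

q = Q/b = 1400/55.7 = 25.1 m²/s; V₁ = q/y₁ = 18.6 m/s. Fr₁ = V₁/√(g·y₁) = 5.12.
Sequent-depth ratio: y₂/y₁ = ½[√(1 + 8Fr₁²) − 1] = ½[√210.4 − 1] = 6.75.
y₂ = 6.75 × 1.35 = 9.12 m.
V₂ = q/y₂ = 25.1/9.12 = 2.76 m/s. E₁ = y₁ + V₁²/2g = 19.0 m; E₂ = y₂ + V₂²/2g = 9.50 m. ΔE = E₁ − E₂ = 9.51 m.
P = γ·Q·ΔE = 9.81 × 1400 × 9.51 = 130670 kW.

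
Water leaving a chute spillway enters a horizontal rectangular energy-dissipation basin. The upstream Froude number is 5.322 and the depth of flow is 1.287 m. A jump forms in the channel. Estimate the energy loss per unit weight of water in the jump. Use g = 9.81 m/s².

Fr₁ = 5.322 (given).
From the momentum equation for a rectangular channel, y₂/y₁ = ½[√(1 + 8Fr₁²) − 1] = ½[√227.59 − 1] = 7.043.
y₂ = 7.043 × 1.287 = 9.064 m.
V₁ = Fr₁·√(g·y₁) = 5.322×√(9.81×1.287) = 18.91 m/s; q = V₁·y₁ = 24.34 m²/s. V₂ = q/y₂ = 24.34/9.064 = 2.685 m/s. E₁ = y₁ + V₁²/2g = 19.51 m; E₂ = y₂ + V₂²/2g = 9.432 m. ΔE = E₁ − E₂ = 10.08 m.

ΔE = 10.08 m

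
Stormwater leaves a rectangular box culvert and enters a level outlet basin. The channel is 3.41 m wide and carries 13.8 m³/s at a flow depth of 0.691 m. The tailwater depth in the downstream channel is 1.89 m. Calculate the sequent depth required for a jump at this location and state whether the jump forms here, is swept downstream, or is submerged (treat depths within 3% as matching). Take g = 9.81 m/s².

y₂ = 1.88 m; the jump forms here

q = Q/b = 13.8/3.41 = 4.05 m²/s; V₁ = q/y₁ = 5.86 m/s. Fr₁ = V₁/√(g·y₁) = 2.25.
Sequent-depth ratio: y₂/y₁ = ½[√(1 + 8Fr₁²) − 1] = ½[√41.48 − 1] = 2.72.
y₂ = 2.72 × 0.691 = 1.88 m.
Tailwater y_tw = 1.89 m: y_tw ≈ y₂, so the jump forms here.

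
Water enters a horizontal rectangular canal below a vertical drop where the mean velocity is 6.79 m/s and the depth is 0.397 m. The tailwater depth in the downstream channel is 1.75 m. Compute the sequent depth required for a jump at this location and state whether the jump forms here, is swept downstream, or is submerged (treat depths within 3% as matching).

y₂ = 1.74 m; the jump forms here

Fr₁ = V₁/√(g·y₁) = 6.79/√(9.81×0.397) = 3.44.
Bélanger equation: y₂/y₁ = ½[√(1 + 8Fr₁²) − 1] = ½[√95.70 − 1] = 4.39.
y₂ = 4.39 × 0.397 = 1.74 m.
Tailwater y_tw = 1.75 m: y_tw ≈ y₂, so the jump forms here.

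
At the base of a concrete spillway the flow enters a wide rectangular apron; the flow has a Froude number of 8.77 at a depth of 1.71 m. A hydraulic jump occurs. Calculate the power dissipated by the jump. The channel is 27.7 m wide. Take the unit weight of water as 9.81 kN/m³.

Fr₁ = 8.77 (given).
By Bélanger, y₂/y₁ = ½[√(1 + 8Fr₁²) − 1] = ½[√616.3 − 1] = 11.9.
y₂ = 11.9 × 1.71 = 20.4 m.
Head loss: ΔE = (y₂ − y₁)³/(4y₁y₂) = (20.4 − 1.71)³/(4×1.71×20.4) = 6498/139 = 46.6 m.
V₁ = Fr₁·√(g·y₁) = 8.77×√(9.81×1.71) = 35.9 m/s; q = V₁·y₁ = 61.4 m²/s. Q = q·b = 61.4 × 27.7 = 1701 m³/s. P = γ·Q·ΔE = 9.81 × 1701 × 46.6 = 778398 kW.

P = 778398 kW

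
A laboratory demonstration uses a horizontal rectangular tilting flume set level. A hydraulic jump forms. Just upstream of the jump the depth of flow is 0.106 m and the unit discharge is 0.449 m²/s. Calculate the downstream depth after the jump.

y₂ = 0.572 m

V₁ = q/y₁ = 0.449/0.106 = 4.24 m/s. Fr₁ = V₁/√(g·y₁) = 4.24/√(9.81×0.106) = 4.15.
By Bélanger, y₂/y₁ = ½[√(1 + 8Fr₁²) − 1] = ½[√139.0 − 1] = 5.40.
y₂ = 5.40 × 0.106 = 0.572 m.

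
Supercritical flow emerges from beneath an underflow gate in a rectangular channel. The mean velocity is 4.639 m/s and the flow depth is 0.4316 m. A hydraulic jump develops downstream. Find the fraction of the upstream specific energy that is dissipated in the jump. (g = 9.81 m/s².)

Fr₁ = V₁/√(g·y₁) = 4.639/√(9.81×0.4316) = 2.254.
By Bélanger, y₂/y₁ = ½[√(1 + 8Fr₁²) − 1] = ½[√41.662 − 1] = 2.727.
y₂ = 2.727 × 0.4316 = 1.177 m.
E₁ = y₁ + V₁²/2g = 1.528 m. ΔE = (y₂ − y₁)³/(4y₁y₂) = 0.2039 m. ΔE/E₁ = 0.2039/1.528 = 0.133.

ΔE/E₁ = 0.133 (13.3%)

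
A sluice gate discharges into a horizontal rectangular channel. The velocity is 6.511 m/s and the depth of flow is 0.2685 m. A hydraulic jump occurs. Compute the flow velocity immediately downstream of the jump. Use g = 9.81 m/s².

Fr₁ = V₁/√(g·y₁) = 6.511/√(9.81×0.2685) = 4.012.
Conjugate-depth relation: y₂/y₁ = ½[√(1 + 8Fr₁²) − 1] = ½[√129.76 − 1] = 5.196.
y₂ = 5.196 × 0.2685 = 1.395 m.
q = V₁·y₁ = 6.511 × 0.2685 = 1.748 m²/s.
V₂ = q/y₂ = 1.748/1.395 = 1.253 m/s.

V₂ = 1.253 m/s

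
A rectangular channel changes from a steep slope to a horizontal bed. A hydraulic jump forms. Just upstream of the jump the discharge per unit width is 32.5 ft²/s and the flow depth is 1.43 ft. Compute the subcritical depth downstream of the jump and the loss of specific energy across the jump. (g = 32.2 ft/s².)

y₂ = 6.10 ft; ΔE = 2.91 ft

V₁ = q/y₁ = 32.5/1.43 = 22.7 ft/s. Fr₁ = V₁/√(g·y₁) = 22.7/√(32.2×1.43) = 3.35.
Conjugate-depth relation: y₂/y₁ = ½[√(1 + 8Fr₁²) − 1] = ½[√90.74 − 1] = 4.26.
y₂ = 4.26 × 1.43 = 6.10 ft.
V₂ = q/y₂ = 32.5/6.10 = 5.33 ft/s. E₁ = y₁ + V₁²/2g = 9.45 ft; E₂ = y₂ + V₂²/2g = 6.54 ft. ΔE = E₁ − E₂ = 2.91 ft.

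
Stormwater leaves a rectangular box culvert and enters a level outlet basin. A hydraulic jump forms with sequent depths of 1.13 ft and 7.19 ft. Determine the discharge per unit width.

For a rectangular channel the momentum equation gives q² = ½·g·y₁·y₂·(y₁ + y₂) = ½×32.2×1.13×7.19×8.32 = 1088.
q = √1088 = 33.0 ft²/s.

q = 33.0 ft²/s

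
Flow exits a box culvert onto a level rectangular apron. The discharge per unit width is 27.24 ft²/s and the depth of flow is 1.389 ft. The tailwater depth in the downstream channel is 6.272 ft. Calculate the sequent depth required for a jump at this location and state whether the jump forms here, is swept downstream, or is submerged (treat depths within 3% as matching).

V₁ = q/y₁ = 27.24/1.389 = 19.61 ft/s. Fr₁ = V₁/√(g·y₁) = 19.61/√(32.2×1.389) = 2.932.
Bélanger equation: y₂/y₁ = ½[√(1 + 8Fr₁²) − 1] = ½[√69.793 − 1] = 3.677.
y₂ = 3.677 × 1.389 = 5.107 ft.
Tailwater y_tw = 6.272 ft: y_tw > y₂, so the jump is submerged.

y₂ = 5.107 ft; the jump is submerged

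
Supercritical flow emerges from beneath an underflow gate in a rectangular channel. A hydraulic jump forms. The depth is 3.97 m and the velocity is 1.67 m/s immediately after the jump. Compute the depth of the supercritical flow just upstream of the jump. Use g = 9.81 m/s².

y₁ = 0.504 m

Fr₂ = V₂/√(g·y₂) = 1.67/√(9.81×3.97) = 0.268.
From the momentum equation (using Fr₂), y₁/y₂ = ½[√(1 + 8Fr₂²) − 1] = ½[√1.573 − 1] = 0.127.
y₁ = 0.127 × 3.97 = 0.504 m.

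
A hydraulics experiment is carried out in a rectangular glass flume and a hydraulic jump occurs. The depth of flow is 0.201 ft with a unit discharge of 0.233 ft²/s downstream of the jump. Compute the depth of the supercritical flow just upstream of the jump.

y₁ = 0.0634 ft

V₂ = q/y₂ = 0.233/0.201 = 1.16 ft/s; Fr₂ = V₂/√(g·y₂) = 0.456.
Since the conjugate-depth ratio holds either way, y₁/y₂ = ½[√(1 + 8Fr₂²) − 1] = ½[√2.661 − 1] = 0.316.
y₁ = 0.316 × 0.201 = 0.0634 ft.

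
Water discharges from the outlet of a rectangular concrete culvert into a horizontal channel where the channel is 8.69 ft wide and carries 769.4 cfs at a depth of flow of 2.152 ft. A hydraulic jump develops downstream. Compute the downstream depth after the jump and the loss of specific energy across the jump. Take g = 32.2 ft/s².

y₂ = 14.00 ft; ΔE = 13.81 ft

q = Q/b = 769.4/8.69 = 88.54 ft²/s; V₁ = q/y₁ = 41.14 ft/s. Fr₁ = V₁/√(g·y₁) = 4.942.
Bélanger equation: y₂/y₁ = ½[√(1 + 8Fr₁²) − 1] = ½[√196.42 − 1] = 6.508.
y₂ = 6.508 × 2.152 = 14.00 ft.
Head loss: ΔE = (y₂ − y₁)³/(4y₁y₂) = (14.00 − 2.152)³/(4×2.152×14.00) = 1665/120.5 = 13.81 ft.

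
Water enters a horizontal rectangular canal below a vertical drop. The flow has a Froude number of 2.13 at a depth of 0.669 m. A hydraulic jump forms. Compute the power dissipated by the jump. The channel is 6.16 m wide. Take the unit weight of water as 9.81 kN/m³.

P = 54.2 kW

Fr₁ = 2.13 (given).
From the momentum equation for a rectangular channel, y₂/y₁ = ½[√(1 + 8Fr₁²) − 1] = ½[√37.30 − 1] = 2.55.
y₂ = 2.55 × 0.669 = 1.71 m.
V₁ = Fr₁·√(g·y₁) = 2.13×√(9.81×0.669) = 5.46 m/s; q = V₁·y₁ = 3.65 m²/s. V₂ = q/y₂ = 3.65/1.71 = 2.14 m/s. E₁ = y₁ + V₁²/2g = 2.19 m; E₂ = y₂ + V₂²/2g = 1.94 m. ΔE = E₁ − E₂ = 0.246 m.
Q = q·b = 3.65 × 6.16 = 22.5 m³/s. P = γ·Q·ΔE = 9.81 × 22.5 × 0.246 = 54.2 kW.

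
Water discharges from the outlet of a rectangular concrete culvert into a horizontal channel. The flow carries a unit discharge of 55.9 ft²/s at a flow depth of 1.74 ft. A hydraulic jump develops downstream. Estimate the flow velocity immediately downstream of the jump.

V₁ = q/y₁ = 55.9/1.74 = 32.1 ft/s. Fr₁ = V₁/√(g·y₁) = 32.1/√(32.2×1.74) = 4.29.
Bélanger equation: y₂/y₁ = ½[√(1 + 8Fr₁²) − 1] = ½[√148.4 − 1] = 5.59.
y₂ = 5.59 × 1.74 = 9.73 ft.
V₂ = q/y₂ = 55.9/9.73 = 5.75 ft/s.

V₂ = 5.75 ft/s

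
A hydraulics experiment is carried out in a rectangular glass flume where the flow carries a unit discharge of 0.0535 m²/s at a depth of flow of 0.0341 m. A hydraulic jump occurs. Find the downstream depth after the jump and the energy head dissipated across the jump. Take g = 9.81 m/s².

y₂ = 0.115 m; ΔE = 0.0336 m

V₁ = q/y₁ = 0.0535/0.0341 = 1.57 m/s. Fr₁ = V₁/√(g·y₁) = 1.57/√(9.81×0.0341) = 2.71.
Bélanger equation: y₂/y₁ = ½[√(1 + 8Fr₁²) − 1] = ½[√59.87 − 1] = 3.37.
y₂ = 3.37 × 0.0341 = 0.115 m.
Head loss: ΔE = (y₂ − y₁)³/(4y₁y₂) = (0.115 − 0.0341)³/(4×0.0341×0.115) = 0.000527/0.0157 = 0.0336 m.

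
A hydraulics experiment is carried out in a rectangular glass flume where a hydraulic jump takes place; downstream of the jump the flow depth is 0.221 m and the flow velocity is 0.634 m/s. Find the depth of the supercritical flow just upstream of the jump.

y₁ = 0.0636 m

Fr₂ = V₂/√(g·y₂) = 0.634/√(9.81×0.221) = 0.431.
Since the conjugate-depth ratio holds either way, y₁/y₂ = ½[√(1 + 8Fr₂²) − 1] = ½[√2.483 − 1] = 0.288.
y₁ = 0.288 × 0.221 = 0.0636 m.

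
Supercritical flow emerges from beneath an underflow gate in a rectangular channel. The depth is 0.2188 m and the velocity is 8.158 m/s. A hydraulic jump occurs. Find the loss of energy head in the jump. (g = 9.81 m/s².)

Fr₁ = V₁/√(g·y₁) = 8.158/√(9.81×0.2188) = 5.568.
By Bélanger, y₂/y₁ = ½[√(1 + 8Fr₁²) − 1] = ½[√249.05 − 1] = 7.391.
y₂ = 7.391 × 0.2188 = 1.617 m.
Head loss: ΔE = (y₂ − y₁)³/(4y₁y₂) = (1.617 − 0.2188)³/(4×0.2188×1.617) = 2.734/1.415 = 1.932 m.

ΔE = 1.932 m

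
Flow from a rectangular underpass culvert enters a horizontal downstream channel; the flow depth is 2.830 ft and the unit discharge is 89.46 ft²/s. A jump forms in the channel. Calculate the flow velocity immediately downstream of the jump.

V₂ = 7.509 ft/s

V₁ = q/y₁ = 89.46/2.830 = 31.61 ft/s. Fr₁ = V₁/√(g·y₁) = 31.61/√(32.2×2.830) = 3.311.
Sequent-depth ratio: y₂/y₁ = ½[√(1 + 8Fr₁²) − 1] = ½[√88.727 − 1] = 4.210.
y₂ = 4.210 × 2.830 = 11.91 ft.
V₂ = q/y₂ = 89.46/11.91 = 7.509 ft/s.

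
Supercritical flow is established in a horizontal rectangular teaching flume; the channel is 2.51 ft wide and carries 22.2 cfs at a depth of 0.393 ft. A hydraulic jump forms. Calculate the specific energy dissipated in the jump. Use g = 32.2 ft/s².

q = Q/b = 22.2/2.51 = 8.84 ft²/s; V₁ = q/y₁ = 22.5 ft/s. Fr₁ = V₁/√(g·y₁) = 6.33.
By Bélanger, y₂/y₁ = ½[√(1 + 8Fr₁²) − 1] = ½[√321.2 − 1] = 8.46.
y₂ = 8.46 × 0.393 = 3.33 ft.
Head loss: ΔE = (y₂ − y₁)³/(4y₁y₂) = (3.33 − 0.393)³/(4×0.393×3.33) = 25.2/5.23 = 4.82 ft.

ΔE = 4.82 ft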